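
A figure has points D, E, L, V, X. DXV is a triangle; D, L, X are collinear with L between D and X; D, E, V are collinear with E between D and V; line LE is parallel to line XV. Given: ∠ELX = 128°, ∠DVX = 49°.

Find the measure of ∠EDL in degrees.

∠EDL = 79°

1. ∠DLE = 52°  [linear pair at L on DX]
2. ∠DEL = 49°  [LE∥XV, corresponding at E]
3. ∠EDL = 79°  [△DLE]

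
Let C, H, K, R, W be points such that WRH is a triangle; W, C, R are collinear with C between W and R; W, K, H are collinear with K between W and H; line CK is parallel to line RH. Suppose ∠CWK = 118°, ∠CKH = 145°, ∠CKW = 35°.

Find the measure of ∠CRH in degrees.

∠CRH = 27°

1. ∠KCW = 27°  [△WCK]
2. ∠KCR = 153°  [linear pair at C on WR]
3. ∠CRH = 27°  [CK∥RH, co-interior at R–C]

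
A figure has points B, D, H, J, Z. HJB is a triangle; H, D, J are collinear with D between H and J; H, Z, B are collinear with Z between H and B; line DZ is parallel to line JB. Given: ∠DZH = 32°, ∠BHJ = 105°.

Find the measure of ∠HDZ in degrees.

1. ∠HBJ = 32°  [DZ∥JB, corresponding at Z]
2. ∠BJH = 43°  [△HJB]
3. ∠HDZ = 43°  [DZ∥JB, corresponding at D]

∠HDZ = 43°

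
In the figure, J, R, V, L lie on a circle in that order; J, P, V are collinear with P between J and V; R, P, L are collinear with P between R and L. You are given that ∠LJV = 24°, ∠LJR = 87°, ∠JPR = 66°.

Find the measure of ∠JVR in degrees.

1. ∠LRV = 24°  [same arc VL]
2. ∠RPV = 114°  [linear pair at P on JV]
3. ∠JVR = 42°  [△RPV]

∠JVR = 42°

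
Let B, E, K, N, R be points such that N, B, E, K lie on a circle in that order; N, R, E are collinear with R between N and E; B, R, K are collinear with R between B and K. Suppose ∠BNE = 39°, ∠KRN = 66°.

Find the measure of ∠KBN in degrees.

∠KBN = 27°

1. ∠BKE = 39°  [same arc BE]
2. ∠ERK = 114°  [linear pair at R on NE]
3. ∠KEN = 27°  [△ERK]
4. ∠KBN = 27°  [same arc NK]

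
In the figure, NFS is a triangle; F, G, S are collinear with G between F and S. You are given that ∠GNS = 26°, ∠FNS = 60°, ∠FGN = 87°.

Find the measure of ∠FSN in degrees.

∠FSN = 61°

1. ∠NGS = 93°  [linear pair at G on FS]
2. ∠GSN = 61°  [△NGS]
3. ∠FSN = 61°  [G on ray SF]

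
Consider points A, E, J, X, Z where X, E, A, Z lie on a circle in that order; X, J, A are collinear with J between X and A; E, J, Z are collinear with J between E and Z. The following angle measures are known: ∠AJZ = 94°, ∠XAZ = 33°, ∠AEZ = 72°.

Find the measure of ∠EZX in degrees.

1. ∠XJZ = 86°  [linear pair at J on XA]
2. ∠AXZ = 72°  [same arc AZ]
3. ∠EZX = 22°  [△XJZ]

∠EZX = 22°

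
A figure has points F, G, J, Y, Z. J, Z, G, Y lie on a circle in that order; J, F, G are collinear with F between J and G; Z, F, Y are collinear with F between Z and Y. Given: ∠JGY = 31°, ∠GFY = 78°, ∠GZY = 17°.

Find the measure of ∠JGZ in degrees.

∠JGZ = 61°

1. ∠JFZ = 78°  [vertical angles at F]
2. ∠GFZ = 102°  [linear pair at F on JG]
3. ∠JGZ = 61°  [△ZFG]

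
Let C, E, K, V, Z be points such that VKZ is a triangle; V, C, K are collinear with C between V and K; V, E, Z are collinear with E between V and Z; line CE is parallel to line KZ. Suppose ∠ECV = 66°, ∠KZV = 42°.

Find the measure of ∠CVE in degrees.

∠CVE = 72°

1. ∠VKZ = 66°  [CE∥KZ, corresponding at C]
2. ∠KVZ = 72°  [△VKZ]
3. ∠CVE = 72°  [C on VK, E on VZ]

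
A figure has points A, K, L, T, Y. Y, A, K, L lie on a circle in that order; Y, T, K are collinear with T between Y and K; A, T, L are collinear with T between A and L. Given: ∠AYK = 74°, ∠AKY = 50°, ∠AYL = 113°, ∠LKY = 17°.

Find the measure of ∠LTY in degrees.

1. ∠ALK = 74°  [same arc AK]
2. ∠KTL = 89°  [△KTL]
3. ∠LTY = 91°  [linear pair at T on YK]

∠LTY = 91°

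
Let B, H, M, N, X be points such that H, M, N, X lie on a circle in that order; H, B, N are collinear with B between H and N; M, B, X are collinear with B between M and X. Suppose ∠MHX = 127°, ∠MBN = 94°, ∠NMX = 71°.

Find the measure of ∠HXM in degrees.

∠HXM = 15°

1. ∠HBX = 94°  [vertical angles at B]
2. ∠NHX = 71°  [same arc NX]
3. ∠HXM = 15°  [△HBX]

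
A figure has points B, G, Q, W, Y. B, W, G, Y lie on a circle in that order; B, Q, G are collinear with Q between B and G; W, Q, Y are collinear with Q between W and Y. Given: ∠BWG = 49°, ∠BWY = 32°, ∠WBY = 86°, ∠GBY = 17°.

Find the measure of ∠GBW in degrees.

∠GBW = 69°

1. ∠BYW = 62°  [△BWY]
2. ∠BGW = 62°  [same arc BW]
3. ∠GBW = 69°  [△BWG]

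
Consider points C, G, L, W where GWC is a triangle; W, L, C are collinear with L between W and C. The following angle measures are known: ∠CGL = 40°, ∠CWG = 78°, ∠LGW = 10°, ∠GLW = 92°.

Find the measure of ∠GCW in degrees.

1. ∠CLG = 88°  [linear pair at L on WC]
2. ∠GCL = 52°  [△GLC]
3. ∠GCW = 52°  [L on ray CW]

∠GCW = 52°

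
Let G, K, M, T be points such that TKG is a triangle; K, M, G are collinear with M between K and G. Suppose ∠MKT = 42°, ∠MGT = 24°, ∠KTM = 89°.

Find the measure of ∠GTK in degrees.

1. ∠GKT = 42°  [M on ray KG]
2. ∠KGT = 24°  [M on ray GK]
3. ∠GTK = 114°  [△TKG]

∠GTK = 114°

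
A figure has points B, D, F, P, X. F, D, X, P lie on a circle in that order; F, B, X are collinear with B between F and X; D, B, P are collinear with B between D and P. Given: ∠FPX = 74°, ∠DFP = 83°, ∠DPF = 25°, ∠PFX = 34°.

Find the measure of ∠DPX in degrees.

∠DPX = 49°

1. ∠DXP = 97°  [cyclic FDXP, opposite ∠F+∠X]
2. ∠PDX = 34°  [same arc XP]
3. ∠DPX = 49°  [△DXP]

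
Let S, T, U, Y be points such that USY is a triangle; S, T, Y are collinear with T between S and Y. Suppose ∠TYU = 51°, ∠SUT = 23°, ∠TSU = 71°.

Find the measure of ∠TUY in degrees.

1. ∠STU = 86°  [△UST]
2. ∠UTY = 94°  [linear pair at T on SY]
3. ∠TUY = 35°  [△UTY]

∠TUY = 35°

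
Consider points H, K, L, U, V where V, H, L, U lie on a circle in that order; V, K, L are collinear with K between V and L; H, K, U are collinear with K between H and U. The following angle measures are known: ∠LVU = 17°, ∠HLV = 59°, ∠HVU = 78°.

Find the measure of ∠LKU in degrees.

1. ∠LHU = 17°  [same arc LU]
2. ∠HUV = 59°  [same arc VH]
3. ∠HLU = 102°  [cyclic VHLU, opposite ∠V+∠L]
4. ∠UHV = 43°  [△VHU]
5. ∠HUL = 61°  [△HLU]
6. ∠ULV = 43°  [same arc VU]
7. ∠LKU = 76°  [△LKU]

∠LKU = 76°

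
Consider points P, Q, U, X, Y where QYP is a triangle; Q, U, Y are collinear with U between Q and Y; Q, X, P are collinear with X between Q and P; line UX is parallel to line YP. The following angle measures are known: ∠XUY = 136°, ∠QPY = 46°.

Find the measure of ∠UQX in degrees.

1. ∠QUX = 44°  [linear pair at U on QY]
2. ∠QXU = 46°  [UX∥YP, corresponding at X]
3. ∠UQX = 90°  [△QUX]

∠UQX = 90°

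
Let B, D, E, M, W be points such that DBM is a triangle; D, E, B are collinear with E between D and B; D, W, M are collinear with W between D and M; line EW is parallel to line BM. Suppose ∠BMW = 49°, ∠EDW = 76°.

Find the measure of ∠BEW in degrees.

∠BEW = 125°

1. ∠BMD = 49°  [W on ray MD]
2. ∠BDM = 76°  [E on DB, W on DM]
3. ∠DBM = 55°  [△DBM]
4. ∠DEW = 55°  [EW∥BM, corresponding at E]
5. ∠BEW = 125°  [linear pair at E on DB]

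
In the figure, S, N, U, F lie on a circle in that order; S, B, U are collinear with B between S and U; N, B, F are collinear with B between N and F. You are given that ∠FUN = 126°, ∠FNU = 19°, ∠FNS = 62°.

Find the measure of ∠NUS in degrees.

∠NUS = 64°

1. ∠FSN = 54°  [cyclic SNUF, opposite ∠S+∠U]
2. ∠NFS = 64°  [△SNF]
3. ∠NUS = 64°  [same arc SN]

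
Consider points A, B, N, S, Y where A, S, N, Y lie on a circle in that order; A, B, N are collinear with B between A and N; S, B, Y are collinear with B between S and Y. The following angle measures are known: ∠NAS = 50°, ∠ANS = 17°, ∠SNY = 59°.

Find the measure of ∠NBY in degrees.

1. ∠NYS = 50°  [same arc SN]
2. ∠ASN = 113°  [△ASN]
3. ∠NSY = 71°  [△SNY]
4. ∠AYN = 67°  [cyclic ASNY, opposite ∠S+∠Y]
5. ∠NAY = 71°  [same arc NY]
6. ∠ANY = 42°  [△ANY]
7. ∠NBY = 88°  [△NBY]

∠NBY = 88°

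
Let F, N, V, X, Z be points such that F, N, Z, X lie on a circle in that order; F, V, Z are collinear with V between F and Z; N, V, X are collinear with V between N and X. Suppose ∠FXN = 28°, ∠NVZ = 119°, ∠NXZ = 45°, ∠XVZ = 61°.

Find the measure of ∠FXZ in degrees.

1. ∠FVX = 119°  [vertical angles at V]
2. ∠FZX = 74°  [△ZVX]
3. ∠XFZ = 33°  [△FVX]
4. ∠FXZ = 73°  [△FZX]

∠FXZ = 73°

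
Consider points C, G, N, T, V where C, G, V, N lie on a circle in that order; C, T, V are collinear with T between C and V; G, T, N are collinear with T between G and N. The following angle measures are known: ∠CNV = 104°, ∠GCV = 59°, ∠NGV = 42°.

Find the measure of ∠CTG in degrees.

∠CTG = 87°

1. ∠CGV = 76°  [cyclic CGVN, opposite ∠G+∠N]
2. ∠CVG = 45°  [△CGV]
3. ∠GTV = 93°  [△GTV]
4. ∠CTG = 87°  [linear pair at T on CV]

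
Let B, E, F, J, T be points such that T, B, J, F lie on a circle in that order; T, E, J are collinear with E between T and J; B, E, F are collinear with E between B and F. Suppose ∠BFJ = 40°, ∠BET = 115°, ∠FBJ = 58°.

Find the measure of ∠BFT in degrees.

∠BFT = 57°

1. ∠BTJ = 40°  [same arc BJ]
2. ∠BJF = 82°  [△BJF]
3. ∠FBT = 25°  [△TEB]
4. ∠BTF = 98°  [cyclic TBJF, opposite ∠T+∠J]
5. ∠BFT = 57°  [△TBF]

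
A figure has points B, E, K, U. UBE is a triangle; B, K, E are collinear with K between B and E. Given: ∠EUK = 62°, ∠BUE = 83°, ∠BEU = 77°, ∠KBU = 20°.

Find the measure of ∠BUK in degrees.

1. ∠KEU = 77°  [K on ray EB]
2. ∠EKU = 41°  [△UKE]
3. ∠BKU = 139°  [linear pair at K on BE]
4. ∠BUK = 21°  [△UBK]

∠BUK = 21°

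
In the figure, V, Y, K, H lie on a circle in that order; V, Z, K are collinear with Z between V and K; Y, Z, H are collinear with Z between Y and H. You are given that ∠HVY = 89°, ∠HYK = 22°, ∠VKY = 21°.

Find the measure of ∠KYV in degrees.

∠KYV = 92°

1. ∠HKY = 91°  [cyclic VYKH, opposite ∠V+∠K]
2. ∠KHY = 67°  [△YKH]
3. ∠KVY = 67°  [same arc YK]
4. ∠KYV = 92°  [△VYK]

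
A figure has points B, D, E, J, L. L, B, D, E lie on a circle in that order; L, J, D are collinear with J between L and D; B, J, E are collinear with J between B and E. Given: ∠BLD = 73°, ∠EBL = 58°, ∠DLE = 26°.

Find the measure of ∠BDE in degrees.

1. ∠BED = 73°  [same arc BD]
2. ∠DBE = 26°  [same arc DE]
3. ∠BDE = 81°  [△BDE]

∠BDE = 81°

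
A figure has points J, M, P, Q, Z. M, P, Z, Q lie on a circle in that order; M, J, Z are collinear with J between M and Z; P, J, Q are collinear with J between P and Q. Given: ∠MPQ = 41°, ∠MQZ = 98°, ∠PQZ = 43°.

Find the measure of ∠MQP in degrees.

1. ∠MPZ = 82°  [cyclic MPZQ, opposite ∠P+∠Q]
2. ∠PMZ = 43°  [same arc PZ]
3. ∠MZP = 55°  [△MPZ]
4. ∠MQP = 55°  [same arc MP]

∠MQP = 55°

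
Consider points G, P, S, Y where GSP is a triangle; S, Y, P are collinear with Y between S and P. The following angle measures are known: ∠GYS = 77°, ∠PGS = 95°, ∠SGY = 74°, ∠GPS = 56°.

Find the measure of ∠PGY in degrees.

∠PGY = 21°

1. ∠GYP = 103°  [linear pair at Y on SP]
2. ∠GPY = 56°  [Y on ray PS]
3. ∠PGY = 21°  [△GYP]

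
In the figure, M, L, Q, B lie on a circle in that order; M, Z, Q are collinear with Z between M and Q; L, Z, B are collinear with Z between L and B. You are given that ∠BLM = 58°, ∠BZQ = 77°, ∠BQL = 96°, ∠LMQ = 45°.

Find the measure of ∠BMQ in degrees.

∠BMQ = 39°

1. ∠BQM = 58°  [same arc MB]
2. ∠LBQ = 45°  [△QZB]
3. ∠BLQ = 39°  [△LQB]
4. ∠BMQ = 39°  [same arc QB]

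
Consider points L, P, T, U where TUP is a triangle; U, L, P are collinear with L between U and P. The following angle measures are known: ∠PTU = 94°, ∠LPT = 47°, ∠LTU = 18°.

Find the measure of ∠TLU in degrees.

1. ∠TPU = 47°  [L on ray PU]
2. ∠PUT = 39°  [△TUP]
3. ∠LUT = 39°  [L on ray UP]
4. ∠TLU = 123°  [△TUL]

∠TLU = 123°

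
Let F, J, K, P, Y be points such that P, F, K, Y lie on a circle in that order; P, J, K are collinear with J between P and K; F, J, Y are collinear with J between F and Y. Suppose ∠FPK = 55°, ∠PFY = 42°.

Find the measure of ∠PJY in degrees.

1. ∠FYK = 55°  [same arc FK]
2. ∠PKY = 42°  [same arc PY]
3. ∠KJY = 83°  [△KJY]
4. ∠PJY = 97°  [linear pair at J on PK]

∠PJY = 97°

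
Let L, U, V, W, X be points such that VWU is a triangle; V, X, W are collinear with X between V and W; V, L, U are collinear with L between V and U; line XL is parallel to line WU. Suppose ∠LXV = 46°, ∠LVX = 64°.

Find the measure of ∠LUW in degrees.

1. ∠VLX = 70°  [△VXL]
2. ∠ULX = 110°  [linear pair at L on VU]
3. ∠LUW = 70°  [XL∥WU, co-interior at U–L]

∠LUW = 70°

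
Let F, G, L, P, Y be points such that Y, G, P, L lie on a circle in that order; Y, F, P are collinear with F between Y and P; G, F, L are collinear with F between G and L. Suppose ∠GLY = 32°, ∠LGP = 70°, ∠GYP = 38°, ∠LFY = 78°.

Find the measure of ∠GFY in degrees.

∠GFY = 102°

1. ∠GPY = 32°  [same arc YG]
2. ∠GFP = 78°  [△GFP]
3. ∠GFY = 102°  [linear pair at F on YP]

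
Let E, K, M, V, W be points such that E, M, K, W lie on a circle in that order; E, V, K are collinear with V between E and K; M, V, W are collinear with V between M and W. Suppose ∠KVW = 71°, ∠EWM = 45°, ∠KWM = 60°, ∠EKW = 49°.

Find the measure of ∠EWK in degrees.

1. ∠EVW = 109°  [linear pair at V on EK]
2. ∠KEW = 26°  [△EVW]
3. ∠EWK = 105°  [△EKW]

∠EWK = 105°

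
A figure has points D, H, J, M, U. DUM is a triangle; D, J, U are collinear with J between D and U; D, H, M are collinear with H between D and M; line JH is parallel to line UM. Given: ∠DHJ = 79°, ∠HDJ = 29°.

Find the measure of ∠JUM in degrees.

∠JUM = 72°

1. ∠DJH = 72°  [△DJH]
2. ∠HJU = 108°  [linear pair at J on DU]
3. ∠JUM = 72°  [JH∥UM, co-interior at U–J]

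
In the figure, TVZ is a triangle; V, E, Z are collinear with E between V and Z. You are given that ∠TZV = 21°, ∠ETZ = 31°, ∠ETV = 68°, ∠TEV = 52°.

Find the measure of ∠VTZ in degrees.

1. ∠EVT = 60°  [△TVE]
2. ∠TVZ = 60°  [E on ray VZ]
3. ∠VTZ = 99°  [△TVZ]

∠VTZ = 99°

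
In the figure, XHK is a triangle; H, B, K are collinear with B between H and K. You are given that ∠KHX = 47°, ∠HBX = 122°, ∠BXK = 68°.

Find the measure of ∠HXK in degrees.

1. ∠KBX = 58°  [linear pair at B on HK]
2. ∠BKX = 54°  [△XBK]
3. ∠HKX = 54°  [B on ray KH]
4. ∠HXK = 79°  [△XHK]

∠HXK = 79°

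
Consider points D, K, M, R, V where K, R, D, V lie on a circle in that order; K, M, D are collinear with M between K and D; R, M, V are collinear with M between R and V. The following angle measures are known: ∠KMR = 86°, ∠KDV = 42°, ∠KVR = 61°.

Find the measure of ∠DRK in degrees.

1. ∠KRV = 42°  [same arc KV]
2. ∠KDR = 61°  [same arc KR]
3. ∠DKR = 52°  [△KMR]
4. ∠DRK = 67°  [△KRD]

∠DRK = 67°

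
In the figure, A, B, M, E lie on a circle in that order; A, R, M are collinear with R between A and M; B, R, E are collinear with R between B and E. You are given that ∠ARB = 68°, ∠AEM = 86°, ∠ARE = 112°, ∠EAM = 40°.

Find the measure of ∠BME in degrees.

1. ∠ERM = 68°  [vertical angles at R]
2. ∠AME = 54°  [△AME]
3. ∠EBM = 40°  [same arc ME]
4. ∠BEM = 58°  [△MRE]
5. ∠BME = 82°  [△BME]

∠BME = 82°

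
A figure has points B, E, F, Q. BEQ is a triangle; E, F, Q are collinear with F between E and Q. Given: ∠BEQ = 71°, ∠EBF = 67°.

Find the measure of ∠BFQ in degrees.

∠BFQ = 138°

1. ∠BEF = 71°  [F on ray EQ]
2. ∠BFE = 42°  [△BEF]
3. ∠BFQ = 138°  [linear pair at F on EQ]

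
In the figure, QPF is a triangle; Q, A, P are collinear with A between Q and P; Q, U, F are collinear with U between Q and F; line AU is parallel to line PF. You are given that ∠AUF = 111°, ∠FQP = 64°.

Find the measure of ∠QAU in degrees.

1. ∠AUQ = 69°  [linear pair at U on QF]
2. ∠AQU = 64°  [A on QP, U on QF]
3. ∠QAU = 47°  [△QAU]

∠QAU = 47°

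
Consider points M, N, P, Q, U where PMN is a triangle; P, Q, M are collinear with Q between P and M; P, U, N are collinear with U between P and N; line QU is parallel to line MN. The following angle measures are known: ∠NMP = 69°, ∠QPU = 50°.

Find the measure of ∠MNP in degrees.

1. ∠PQU = 69°  [QU∥MN, corresponding at Q]
2. ∠PUQ = 61°  [△PQU]
3. ∠MNP = 61°  [QU∥MN, corresponding at U]

∠MNP = 61°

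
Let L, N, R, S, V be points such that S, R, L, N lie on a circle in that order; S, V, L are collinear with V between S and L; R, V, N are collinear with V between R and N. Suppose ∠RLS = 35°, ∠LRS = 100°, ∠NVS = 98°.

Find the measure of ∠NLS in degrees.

∠NLS = 53°

1. ∠RNS = 35°  [same arc SR]
2. ∠LNS = 80°  [cyclic SRLN, opposite ∠R+∠N]
3. ∠LSN = 47°  [△SVN]
4. ∠NLS = 53°  [△SLN]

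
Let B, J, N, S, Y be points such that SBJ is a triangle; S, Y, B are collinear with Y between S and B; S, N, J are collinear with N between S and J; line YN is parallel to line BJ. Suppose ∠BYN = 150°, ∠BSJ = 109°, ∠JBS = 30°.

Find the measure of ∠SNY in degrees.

∠SNY = 41°

1. ∠NYS = 30°  [linear pair at Y on SB]
2. ∠NSY = 109°  [Y on SB, N on SJ]
3. ∠SNY = 41°  [△SYN]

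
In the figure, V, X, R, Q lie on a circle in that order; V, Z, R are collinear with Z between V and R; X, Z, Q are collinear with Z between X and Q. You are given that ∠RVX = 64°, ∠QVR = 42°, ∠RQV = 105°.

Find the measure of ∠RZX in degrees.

1. ∠QXR = 42°  [same arc RQ]
2. ∠RXV = 75°  [cyclic VXRQ, opposite ∠X+∠Q]
3. ∠VRX = 41°  [△VXR]
4. ∠RZX = 97°  [△XZR]

∠RZX = 97°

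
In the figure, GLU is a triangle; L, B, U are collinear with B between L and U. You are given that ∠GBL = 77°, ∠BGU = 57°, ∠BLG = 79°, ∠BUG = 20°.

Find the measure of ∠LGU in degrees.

∠LGU = 81°

1. ∠GLU = 79°  [B on ray LU]
2. ∠GUL = 20°  [B on ray UL]
3. ∠LGU = 81°  [△GLU]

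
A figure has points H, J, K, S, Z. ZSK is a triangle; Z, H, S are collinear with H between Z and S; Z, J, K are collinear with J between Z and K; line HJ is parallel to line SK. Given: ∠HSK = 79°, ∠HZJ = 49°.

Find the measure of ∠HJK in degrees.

1. ∠KSZ = 79°  [H on ray SZ]
2. ∠KZS = 49°  [H on ZS, J on ZK]
3. ∠SKZ = 52°  [△ZSK]
4. ∠HJZ = 52°  [HJ∥SK, corresponding at J]
5. ∠HJK = 128°  [linear pair at J on ZK]

∠HJK = 128°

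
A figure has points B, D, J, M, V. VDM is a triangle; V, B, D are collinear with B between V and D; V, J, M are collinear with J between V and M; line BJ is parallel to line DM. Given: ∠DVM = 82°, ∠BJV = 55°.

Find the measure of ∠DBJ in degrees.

∠DBJ = 137°

1. ∠BVJ = 82°  [B on VD, J on VM]
2. ∠JBV = 43°  [△VBJ]
3. ∠DBJ = 137°  [linear pair at B on VD]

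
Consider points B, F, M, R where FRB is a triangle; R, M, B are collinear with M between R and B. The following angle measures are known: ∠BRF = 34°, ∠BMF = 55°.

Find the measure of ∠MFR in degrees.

1. ∠FRM = 34°  [M on ray RB]
2. ∠FMR = 125°  [linear pair at M on RB]
3. ∠MFR = 21°  [△FRM]

∠MFR = 21°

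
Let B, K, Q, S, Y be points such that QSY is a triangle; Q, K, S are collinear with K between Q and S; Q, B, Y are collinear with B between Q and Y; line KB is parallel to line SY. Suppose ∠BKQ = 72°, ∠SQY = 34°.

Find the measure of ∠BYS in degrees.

1. ∠QSY = 72°  [KB∥SY, corresponding at K]
2. ∠QYS = 74°  [△QSY]
3. ∠BYS = 74°  [B on ray YQ]

∠BYS = 74°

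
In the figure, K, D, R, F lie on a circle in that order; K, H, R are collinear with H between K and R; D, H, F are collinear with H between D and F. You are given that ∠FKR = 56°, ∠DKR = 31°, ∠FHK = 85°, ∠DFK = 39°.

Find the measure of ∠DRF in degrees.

1. ∠FDR = 56°  [same arc RF]
2. ∠DFR = 31°  [same arc DR]
3. ∠DRF = 93°  [△DRF]

∠DRF = 93°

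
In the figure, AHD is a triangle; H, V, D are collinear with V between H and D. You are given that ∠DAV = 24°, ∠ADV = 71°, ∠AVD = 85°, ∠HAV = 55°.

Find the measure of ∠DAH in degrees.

1. ∠ADH = 71°  [V on ray DH]
2. ∠AVH = 95°  [linear pair at V on HD]
3. ∠AHV = 30°  [△AHV]
4. ∠AHD = 30°  [V on ray HD]
5. ∠DAH = 79°  [△AHD]

∠DAH = 79°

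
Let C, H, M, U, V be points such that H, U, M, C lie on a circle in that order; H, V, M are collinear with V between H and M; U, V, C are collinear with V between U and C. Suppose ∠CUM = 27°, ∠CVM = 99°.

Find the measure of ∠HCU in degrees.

∠HCU = 72°

1. ∠CHM = 27°  [same arc MC]
2. ∠CVH = 81°  [linear pair at V on HM]
3. ∠HCU = 72°  [△HVC]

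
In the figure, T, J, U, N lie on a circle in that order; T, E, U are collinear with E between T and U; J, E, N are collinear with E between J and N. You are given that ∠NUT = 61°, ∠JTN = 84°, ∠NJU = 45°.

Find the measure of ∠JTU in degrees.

∠JTU = 39°

1. ∠JUN = 96°  [cyclic TJUN, opposite ∠T+∠U]
2. ∠JNU = 39°  [△JUN]
3. ∠JTU = 39°  [same arc JU]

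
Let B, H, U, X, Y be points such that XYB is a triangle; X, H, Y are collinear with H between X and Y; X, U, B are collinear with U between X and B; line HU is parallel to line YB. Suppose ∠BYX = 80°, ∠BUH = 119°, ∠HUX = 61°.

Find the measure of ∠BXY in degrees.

1. ∠UHX = 80°  [HU∥YB, corresponding at H]
2. ∠HXU = 39°  [△XHU]
3. ∠BXY = 39°  [H on XY, U on XB]

∠BXY = 39°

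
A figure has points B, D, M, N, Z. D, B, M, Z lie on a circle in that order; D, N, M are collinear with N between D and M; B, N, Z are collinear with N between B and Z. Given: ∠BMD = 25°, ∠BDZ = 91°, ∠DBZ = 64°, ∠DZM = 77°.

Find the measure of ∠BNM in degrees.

1. ∠BZD = 25°  [same arc DB]
2. ∠DMZ = 64°  [same arc DZ]
3. ∠MDZ = 39°  [△DMZ]
4. ∠DNZ = 116°  [△DNZ]
5. ∠BNM = 116°  [vertical angles at N]

∠BNM = 116°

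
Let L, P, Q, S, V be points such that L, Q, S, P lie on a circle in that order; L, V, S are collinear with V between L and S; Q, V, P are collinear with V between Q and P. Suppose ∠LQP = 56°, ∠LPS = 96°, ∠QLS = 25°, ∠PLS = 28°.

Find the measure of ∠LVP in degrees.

1. ∠LSP = 56°  [same arc LP]
2. ∠QPS = 25°  [same arc QS]
3. ∠PVS = 99°  [△SVP]
4. ∠LVP = 81°  [linear pair at V on LS]

∠LVP = 81°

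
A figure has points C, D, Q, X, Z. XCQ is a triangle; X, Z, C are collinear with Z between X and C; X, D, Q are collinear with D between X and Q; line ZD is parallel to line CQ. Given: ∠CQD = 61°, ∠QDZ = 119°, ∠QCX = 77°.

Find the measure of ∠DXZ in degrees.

∠DXZ = 42°

1. ∠XDZ = 61°  [linear pair at D on XQ]
2. ∠DZX = 77°  [ZD∥CQ, corresponding at Z]
3. ∠DXZ = 42°  [△XZD]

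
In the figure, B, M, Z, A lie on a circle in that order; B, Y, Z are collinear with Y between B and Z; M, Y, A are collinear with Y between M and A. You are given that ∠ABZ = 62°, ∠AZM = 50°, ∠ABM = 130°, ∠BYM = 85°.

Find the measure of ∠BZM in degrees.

1. ∠AMZ = 62°  [same arc ZA]
2. ∠MYZ = 95°  [linear pair at Y on BZ]
3. ∠BZM = 23°  [△MYZ]

∠BZM = 23°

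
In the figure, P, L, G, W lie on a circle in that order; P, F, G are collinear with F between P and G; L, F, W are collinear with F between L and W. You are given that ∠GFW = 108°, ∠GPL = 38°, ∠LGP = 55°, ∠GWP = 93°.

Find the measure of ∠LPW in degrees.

1. ∠LFP = 108°  [vertical angles at F]
2. ∠PLW = 34°  [△PFL]
3. ∠LWP = 55°  [same arc PL]
4. ∠LPW = 91°  [△PLW]

∠LPW = 91°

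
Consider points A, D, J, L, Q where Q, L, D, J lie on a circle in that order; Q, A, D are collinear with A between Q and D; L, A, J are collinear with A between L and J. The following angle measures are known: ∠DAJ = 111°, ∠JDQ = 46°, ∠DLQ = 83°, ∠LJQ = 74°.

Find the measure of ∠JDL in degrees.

1. ∠JLQ = 46°  [same arc QJ]
2. ∠JQL = 60°  [△QLJ]
3. ∠JDL = 120°  [cyclic QLDJ, opposite ∠Q+∠D]

∠JDL = 120°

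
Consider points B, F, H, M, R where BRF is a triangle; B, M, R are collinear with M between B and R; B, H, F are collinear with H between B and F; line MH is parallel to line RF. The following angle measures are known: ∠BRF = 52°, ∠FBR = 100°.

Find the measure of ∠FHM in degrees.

1. ∠BFR = 28°  [△BRF]
2. ∠BHM = 28°  [MH∥RF, corresponding at H]
3. ∠FHM = 152°  [linear pair at H on BF]

∠FHM = 152°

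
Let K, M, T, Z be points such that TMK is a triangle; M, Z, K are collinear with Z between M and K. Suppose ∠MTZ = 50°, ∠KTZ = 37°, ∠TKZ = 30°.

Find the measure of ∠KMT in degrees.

1. ∠KZT = 113°  [△TZK]
2. ∠MZT = 67°  [linear pair at Z on MK]
3. ∠TMZ = 63°  [△TMZ]
4. ∠KMT = 63°  [Z on ray MK]

∠KMT = 63°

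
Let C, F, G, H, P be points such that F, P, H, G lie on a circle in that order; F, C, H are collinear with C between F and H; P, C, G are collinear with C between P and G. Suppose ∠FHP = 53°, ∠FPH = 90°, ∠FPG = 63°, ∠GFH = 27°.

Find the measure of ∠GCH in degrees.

1. ∠HFP = 37°  [△FPH]
2. ∠FHG = 63°  [same arc FG]
3. ∠HGP = 37°  [same arc PH]
4. ∠GCH = 80°  [△HCG]

∠GCH = 80°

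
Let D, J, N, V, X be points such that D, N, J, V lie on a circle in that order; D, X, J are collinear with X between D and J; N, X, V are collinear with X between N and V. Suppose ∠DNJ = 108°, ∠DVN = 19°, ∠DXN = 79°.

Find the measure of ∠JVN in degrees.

∠JVN = 53°

1. ∠DJN = 19°  [same arc DN]
2. ∠JDN = 53°  [△DNJ]
3. ∠JVN = 53°  [same arc NJ]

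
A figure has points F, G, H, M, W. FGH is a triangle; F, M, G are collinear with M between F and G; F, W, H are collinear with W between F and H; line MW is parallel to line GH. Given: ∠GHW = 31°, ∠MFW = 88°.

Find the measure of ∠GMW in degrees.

1. ∠FHG = 31°  [W on ray HF]
2. ∠GFH = 88°  [M on FG, W on FH]
3. ∠FGH = 61°  [△FGH]
4. ∠FMW = 61°  [MW∥GH, corresponding at M]
5. ∠GMW = 119°  [linear pair at M on FG]

∠GMW = 119°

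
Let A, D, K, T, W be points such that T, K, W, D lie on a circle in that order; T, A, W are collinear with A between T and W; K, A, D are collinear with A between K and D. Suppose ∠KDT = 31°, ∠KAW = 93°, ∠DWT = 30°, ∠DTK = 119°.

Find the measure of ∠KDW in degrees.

1. ∠KWT = 31°  [same arc TK]
2. ∠DKW = 56°  [△KAW]
3. ∠DWK = 61°  [cyclic TKWD, opposite ∠T+∠W]
4. ∠KDW = 63°  [△KWD]

∠KDW = 63°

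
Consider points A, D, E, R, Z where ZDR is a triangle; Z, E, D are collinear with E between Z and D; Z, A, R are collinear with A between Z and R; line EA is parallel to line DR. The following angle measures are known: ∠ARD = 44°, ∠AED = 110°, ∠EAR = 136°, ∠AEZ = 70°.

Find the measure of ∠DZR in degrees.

1. ∠DRZ = 44°  [A on ray RZ]
2. ∠RDZ = 70°  [EA∥DR, corresponding at E]
3. ∠DZR = 66°  [△ZDR]

∠DZR = 66°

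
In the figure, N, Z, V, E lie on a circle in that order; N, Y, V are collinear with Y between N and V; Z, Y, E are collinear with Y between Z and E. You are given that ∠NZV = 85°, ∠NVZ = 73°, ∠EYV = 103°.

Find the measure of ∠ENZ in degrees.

1. ∠VNZ = 22°  [△NZV]
2. ∠NEZ = 73°  [same arc NZ]
3. ∠NYZ = 103°  [vertical angles at Y]
4. ∠EZN = 55°  [△NYZ]
5. ∠ENZ = 52°  [△NZE]

∠ENZ = 52°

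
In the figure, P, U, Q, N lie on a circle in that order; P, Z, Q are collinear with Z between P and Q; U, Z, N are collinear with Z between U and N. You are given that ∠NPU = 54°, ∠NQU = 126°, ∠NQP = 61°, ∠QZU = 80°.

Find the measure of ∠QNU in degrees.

1. ∠NUP = 61°  [same arc PN]
2. ∠PZU = 100°  [linear pair at Z on PQ]
3. ∠QPU = 19°  [△PZU]
4. ∠QNU = 19°  [same arc UQ]

∠QNU = 19°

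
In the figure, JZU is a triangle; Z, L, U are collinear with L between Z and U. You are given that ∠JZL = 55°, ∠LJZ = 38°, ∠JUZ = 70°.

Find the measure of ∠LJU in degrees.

1. ∠JLZ = 87°  [△JZL]
2. ∠JUL = 70°  [L on ray UZ]
3. ∠JLU = 93°  [linear pair at L on ZU]
4. ∠LJU = 17°  [△JLU]

∠LJU = 17°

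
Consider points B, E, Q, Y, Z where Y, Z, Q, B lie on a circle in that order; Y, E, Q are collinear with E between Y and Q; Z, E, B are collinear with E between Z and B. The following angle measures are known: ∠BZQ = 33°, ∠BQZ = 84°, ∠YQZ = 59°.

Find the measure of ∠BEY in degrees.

∠BEY = 88°

1. ∠BYQ = 33°  [same arc QB]
2. ∠YBZ = 59°  [same arc YZ]
3. ∠BEY = 88°  [△YEB]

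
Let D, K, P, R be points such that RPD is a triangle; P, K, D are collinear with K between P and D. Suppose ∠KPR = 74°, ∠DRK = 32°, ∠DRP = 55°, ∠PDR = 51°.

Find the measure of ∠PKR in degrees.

∠PKR = 83°

1. ∠KDR = 51°  [K on ray DP]
2. ∠DKR = 97°  [△RKD]
3. ∠PKR = 83°  [linear pair at K on PD]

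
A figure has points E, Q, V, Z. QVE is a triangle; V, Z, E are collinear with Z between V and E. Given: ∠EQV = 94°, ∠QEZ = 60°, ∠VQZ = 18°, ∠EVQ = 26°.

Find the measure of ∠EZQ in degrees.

∠EZQ = 44°

1. ∠QVZ = 26°  [Z on ray VE]
2. ∠QZV = 136°  [△QVZ]
3. ∠EZQ = 44°  [linear pair at Z on VE]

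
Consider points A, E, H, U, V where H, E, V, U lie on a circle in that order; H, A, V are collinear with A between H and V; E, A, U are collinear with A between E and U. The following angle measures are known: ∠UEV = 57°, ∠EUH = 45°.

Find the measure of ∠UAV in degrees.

1. ∠UHV = 57°  [same arc VU]
2. ∠HAU = 78°  [△HAU]
3. ∠UAV = 102°  [linear pair at A on HV]

∠UAV = 102°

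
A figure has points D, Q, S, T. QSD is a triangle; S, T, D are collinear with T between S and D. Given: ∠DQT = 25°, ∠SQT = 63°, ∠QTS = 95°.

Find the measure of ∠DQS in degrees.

1. ∠QST = 22°  [△QST]
2. ∠DTQ = 85°  [linear pair at T on SD]
3. ∠DSQ = 22°  [T on ray SD]
4. ∠QDT = 70°  [△QTD]
5. ∠QDS = 70°  [T on ray DS]
6. ∠DQS = 88°  [△QSD]

∠DQS = 88°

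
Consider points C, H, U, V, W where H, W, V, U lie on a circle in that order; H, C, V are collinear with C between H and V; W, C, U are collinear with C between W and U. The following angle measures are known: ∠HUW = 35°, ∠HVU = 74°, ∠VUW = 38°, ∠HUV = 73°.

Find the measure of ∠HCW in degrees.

∠HCW = 68°

1. ∠HWU = 74°  [same arc HU]
2. ∠VHW = 38°  [same arc WV]
3. ∠HCW = 68°  [△HCW]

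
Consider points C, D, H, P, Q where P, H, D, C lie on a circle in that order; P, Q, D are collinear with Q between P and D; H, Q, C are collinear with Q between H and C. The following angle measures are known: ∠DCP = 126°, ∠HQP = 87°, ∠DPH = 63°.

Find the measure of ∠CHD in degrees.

1. ∠DHP = 54°  [cyclic PHDC, opposite ∠H+∠C]
2. ∠DQH = 93°  [linear pair at Q on PD]
3. ∠HDP = 63°  [△PHD]
4. ∠CHD = 24°  [△HQD]

∠CHD = 24°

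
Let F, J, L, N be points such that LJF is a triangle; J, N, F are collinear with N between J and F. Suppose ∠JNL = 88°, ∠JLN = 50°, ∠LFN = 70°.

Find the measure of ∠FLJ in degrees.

∠FLJ = 68°

1. ∠LJN = 42°  [△LJN]
2. ∠JFL = 70°  [N on ray FJ]
3. ∠FJL = 42°  [N on ray JF]
4. ∠FLJ = 68°  [△LJF]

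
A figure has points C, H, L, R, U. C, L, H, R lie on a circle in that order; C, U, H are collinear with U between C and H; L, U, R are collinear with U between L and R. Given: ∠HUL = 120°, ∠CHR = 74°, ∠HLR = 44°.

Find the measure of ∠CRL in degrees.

∠CRL = 16°

1. ∠CUR = 120°  [vertical angles at U]
2. ∠HCR = 44°  [same arc HR]
3. ∠CRL = 16°  [△CUR]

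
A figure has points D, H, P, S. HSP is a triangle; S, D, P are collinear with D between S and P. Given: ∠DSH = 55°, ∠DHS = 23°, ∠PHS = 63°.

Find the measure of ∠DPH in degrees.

∠DPH = 62°

1. ∠HSP = 55°  [D on ray SP]
2. ∠HPS = 62°  [△HSP]
3. ∠DPH = 62°  [D on ray PS]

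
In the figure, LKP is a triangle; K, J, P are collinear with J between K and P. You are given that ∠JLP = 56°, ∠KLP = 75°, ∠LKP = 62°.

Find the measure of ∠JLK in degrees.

∠JLK = 19°

1. ∠KPL = 43°  [△LKP]
2. ∠JKL = 62°  [J on ray KP]
3. ∠JPL = 43°  [J on ray PK]
4. ∠LJP = 81°  [△LJP]
5. ∠KJL = 99°  [linear pair at J on KP]
6. ∠JLK = 19°  [△LKJ]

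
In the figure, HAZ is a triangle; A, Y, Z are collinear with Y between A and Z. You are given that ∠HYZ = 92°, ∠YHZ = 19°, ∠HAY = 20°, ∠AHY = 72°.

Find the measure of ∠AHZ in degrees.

∠AHZ = 91°

1. ∠HZY = 69°  [△HYZ]
2. ∠HAZ = 20°  [Y on ray AZ]
3. ∠AZH = 69°  [Y on ray ZA]
4. ∠AHZ = 91°  [△HAZ]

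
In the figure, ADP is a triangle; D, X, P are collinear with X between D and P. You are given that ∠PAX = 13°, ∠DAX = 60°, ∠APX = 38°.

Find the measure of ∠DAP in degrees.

1. ∠AXP = 129°  [△AXP]
2. ∠APD = 38°  [X on ray PD]
3. ∠AXD = 51°  [linear pair at X on DP]
4. ∠ADX = 69°  [△ADX]
5. ∠ADP = 69°  [X on ray DP]
6. ∠DAP = 73°  [△ADP]

∠DAP = 73°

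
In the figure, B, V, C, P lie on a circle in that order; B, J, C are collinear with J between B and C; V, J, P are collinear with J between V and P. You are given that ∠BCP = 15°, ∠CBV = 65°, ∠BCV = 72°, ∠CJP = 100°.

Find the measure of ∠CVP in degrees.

1. ∠BVP = 15°  [same arc BP]
2. ∠BJV = 100°  [△BJV]
3. ∠CJV = 80°  [linear pair at J on BC]
4. ∠CVP = 28°  [△VJC]

∠CVP = 28°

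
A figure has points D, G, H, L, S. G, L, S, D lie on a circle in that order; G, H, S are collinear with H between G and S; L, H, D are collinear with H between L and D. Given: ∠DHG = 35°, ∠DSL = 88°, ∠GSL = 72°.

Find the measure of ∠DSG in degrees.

∠DSG = 16°

1. ∠DGL = 92°  [cyclic GLSD, opposite ∠G+∠S]
2. ∠GDL = 72°  [same arc GL]
3. ∠DLG = 16°  [△GLD]
4. ∠DSG = 16°  [same arc GD]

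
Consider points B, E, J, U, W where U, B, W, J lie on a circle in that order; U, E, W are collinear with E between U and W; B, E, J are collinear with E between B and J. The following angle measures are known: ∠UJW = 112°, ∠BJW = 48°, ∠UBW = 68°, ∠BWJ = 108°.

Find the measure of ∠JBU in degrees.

1. ∠BUW = 48°  [same arc BW]
2. ∠BWU = 64°  [△UBW]
3. ∠BUJ = 72°  [cyclic UBWJ, opposite ∠U+∠W]
4. ∠BJU = 64°  [same arc UB]
5. ∠JBU = 44°  [△UBJ]

∠JBU = 44°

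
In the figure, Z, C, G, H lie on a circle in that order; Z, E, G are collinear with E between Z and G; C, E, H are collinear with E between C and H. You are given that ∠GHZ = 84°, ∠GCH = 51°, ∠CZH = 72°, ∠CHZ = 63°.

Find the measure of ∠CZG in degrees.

1. ∠GCZ = 96°  [cyclic ZCGH, opposite ∠C+∠H]
2. ∠CGZ = 63°  [same arc ZC]
3. ∠CZG = 21°  [△ZCG]

∠CZG = 21°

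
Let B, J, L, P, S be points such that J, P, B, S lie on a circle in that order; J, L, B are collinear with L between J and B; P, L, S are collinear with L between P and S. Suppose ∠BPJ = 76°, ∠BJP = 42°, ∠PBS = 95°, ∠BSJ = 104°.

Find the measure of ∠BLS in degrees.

1. ∠JBP = 62°  [△JPB]
2. ∠BSP = 42°  [same arc PB]
3. ∠BPS = 43°  [△PBS]
4. ∠JSP = 62°  [same arc JP]
5. ∠BJS = 43°  [same arc BS]
6. ∠JLS = 75°  [△JLS]
7. ∠BLS = 105°  [linear pair at L on JB]

∠BLS = 105°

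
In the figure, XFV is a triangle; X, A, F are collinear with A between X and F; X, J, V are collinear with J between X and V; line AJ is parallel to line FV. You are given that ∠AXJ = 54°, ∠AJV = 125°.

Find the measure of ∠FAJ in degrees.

1. ∠AJX = 55°  [linear pair at J on XV]
2. ∠JAX = 71°  [△XAJ]
3. ∠FAJ = 109°  [linear pair at A on XF]

∠FAJ = 109°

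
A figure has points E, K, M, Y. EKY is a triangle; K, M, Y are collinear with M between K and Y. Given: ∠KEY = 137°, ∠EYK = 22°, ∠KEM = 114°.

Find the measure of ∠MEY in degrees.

∠MEY = 23°

1. ∠EKY = 21°  [△EKY]
2. ∠EYM = 22°  [M on ray YK]
3. ∠EKM = 21°  [M on ray KY]
4. ∠EMK = 45°  [△EKM]
5. ∠EMY = 135°  [linear pair at M on KY]
6. ∠MEY = 23°  [△EMY]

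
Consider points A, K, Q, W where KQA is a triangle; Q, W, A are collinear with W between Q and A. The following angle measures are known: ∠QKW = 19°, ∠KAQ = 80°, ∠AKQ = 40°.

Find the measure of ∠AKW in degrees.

∠AKW = 21°

1. ∠AQK = 60°  [△KQA]
2. ∠KAW = 80°  [W on ray AQ]
3. ∠KQW = 60°  [W on ray QA]
4. ∠KWQ = 101°  [△KQW]
5. ∠AWK = 79°  [linear pair at W on QA]
6. ∠AKW = 21°  [△KWA]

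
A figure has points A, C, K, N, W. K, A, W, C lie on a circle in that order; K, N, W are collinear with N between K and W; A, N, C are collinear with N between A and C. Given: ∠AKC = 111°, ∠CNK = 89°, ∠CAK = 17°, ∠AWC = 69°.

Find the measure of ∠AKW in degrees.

∠AKW = 72°

1. ∠ANW = 89°  [vertical angles at N]
2. ∠ANK = 91°  [linear pair at N on KW]
3. ∠AKW = 72°  [△KNA]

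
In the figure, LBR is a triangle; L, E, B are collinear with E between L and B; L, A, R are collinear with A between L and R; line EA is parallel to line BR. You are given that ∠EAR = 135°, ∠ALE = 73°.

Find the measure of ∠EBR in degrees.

∠EBR = 62°

1. ∠EAL = 45°  [linear pair at A on LR]
2. ∠AEL = 62°  [△LEA]
3. ∠AEB = 118°  [linear pair at E on LB]
4. ∠EBR = 62°  [EA∥BR, co-interior at B–E]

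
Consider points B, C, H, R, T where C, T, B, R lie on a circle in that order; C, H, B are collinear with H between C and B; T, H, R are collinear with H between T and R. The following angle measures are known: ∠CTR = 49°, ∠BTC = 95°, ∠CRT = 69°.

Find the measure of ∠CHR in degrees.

1. ∠CBR = 49°  [same arc CR]
2. ∠BRC = 85°  [cyclic CTBR, opposite ∠T+∠R]
3. ∠BCR = 46°  [△CBR]
4. ∠CHR = 65°  [△CHR]

∠CHR = 65°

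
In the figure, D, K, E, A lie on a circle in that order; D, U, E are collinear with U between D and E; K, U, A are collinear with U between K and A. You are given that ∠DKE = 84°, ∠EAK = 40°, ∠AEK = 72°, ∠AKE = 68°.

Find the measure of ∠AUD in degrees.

∠AUD = 56°

1. ∠DAE = 96°  [cyclic DKEA, opposite ∠K+∠A]
2. ∠ADE = 68°  [same arc EA]
3. ∠AED = 16°  [△DEA]
4. ∠AUE = 124°  [△EUA]
5. ∠AUD = 56°  [linear pair at U on DE]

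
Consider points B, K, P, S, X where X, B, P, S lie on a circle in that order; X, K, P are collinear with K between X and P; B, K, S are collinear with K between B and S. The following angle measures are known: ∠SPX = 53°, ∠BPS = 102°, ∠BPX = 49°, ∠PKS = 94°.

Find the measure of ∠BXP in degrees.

∠BXP = 33°

1. ∠SBX = 53°  [same arc XS]
2. ∠BKX = 94°  [vertical angles at K]
3. ∠BXP = 33°  [△XKB]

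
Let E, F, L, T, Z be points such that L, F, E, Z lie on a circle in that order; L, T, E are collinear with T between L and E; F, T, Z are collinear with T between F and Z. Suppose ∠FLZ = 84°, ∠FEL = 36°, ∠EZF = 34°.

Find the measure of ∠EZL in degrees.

∠EZL = 70°

1. ∠ELF = 34°  [same arc FE]
2. ∠EFL = 110°  [△LFE]
3. ∠EZL = 70°  [cyclic LFEZ, opposite ∠F+∠Z]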